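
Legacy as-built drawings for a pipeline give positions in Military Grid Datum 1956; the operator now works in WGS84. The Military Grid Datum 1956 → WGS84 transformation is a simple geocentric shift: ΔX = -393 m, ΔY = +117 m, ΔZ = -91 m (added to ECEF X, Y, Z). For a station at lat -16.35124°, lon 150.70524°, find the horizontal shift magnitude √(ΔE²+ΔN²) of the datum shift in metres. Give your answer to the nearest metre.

94 m

The local east axis at (φ, λ) is (−sin λ, cos λ, 0), so ΔE = −sin(150.70524°)·(-393) + cos(150.70524°)·117 = 90.26 m.
The local north axis is (−sin φ cos λ, −sin φ sin λ, cos φ), giving ΔN = 96.490 + 16.117 − 87.319 = 25.29 m.
Horizontal magnitude = √(ΔE² + ΔN²) = √(90.26² + 25.29²) = 93.73 m.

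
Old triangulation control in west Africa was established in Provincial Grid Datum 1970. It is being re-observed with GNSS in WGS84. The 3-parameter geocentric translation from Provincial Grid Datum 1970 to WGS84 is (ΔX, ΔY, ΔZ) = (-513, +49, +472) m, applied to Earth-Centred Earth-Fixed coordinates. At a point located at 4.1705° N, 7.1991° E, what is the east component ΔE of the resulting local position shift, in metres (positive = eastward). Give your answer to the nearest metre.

ΔE = 113 m

At φ = 4.1705°, λ = 7.1991°: sin φ = 0.072725, cos φ = 0.997352, sin λ = 0.125318, cos λ = 0.992117.
ΔE = −sin λ·ΔX + cos λ·ΔY = −(0.125318)·(-513) + (0.992117)·(49) = 112.90 m.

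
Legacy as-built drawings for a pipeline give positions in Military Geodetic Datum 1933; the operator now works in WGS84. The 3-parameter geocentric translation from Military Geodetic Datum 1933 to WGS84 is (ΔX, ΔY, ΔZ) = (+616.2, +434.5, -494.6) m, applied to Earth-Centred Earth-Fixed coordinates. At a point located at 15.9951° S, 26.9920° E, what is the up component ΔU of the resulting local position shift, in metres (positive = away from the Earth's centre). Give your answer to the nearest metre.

At φ = -15.9951°, λ = 26.9920°: sin φ = -0.275555, cos φ = 0.961285, sin λ = 0.453866, cos λ = 0.891070.
ΔU = cos φ cos λ·ΔX + cos φ sin λ·ΔY + sin φ·ΔZ = (0.961285)(0.891070)(616.2) + (0.961285)(0.453866)(434.5) + (-0.275555)(-494.6) = 853.68 m.

ΔU = 854 m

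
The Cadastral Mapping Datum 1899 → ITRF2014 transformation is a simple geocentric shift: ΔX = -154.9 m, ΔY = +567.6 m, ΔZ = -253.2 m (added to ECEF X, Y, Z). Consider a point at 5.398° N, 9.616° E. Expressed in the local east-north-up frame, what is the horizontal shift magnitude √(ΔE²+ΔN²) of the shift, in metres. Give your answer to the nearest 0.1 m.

At φ = 5.398°, λ = 9.616°: sin φ = 0.094074, cos φ = 0.995565, sin λ = 0.167044, cos λ = 0.985949.
ΔE = −sin λ·ΔX + cos λ·ΔY = −(0.167044)·(-154.9) + (0.985949)·(567.6) = 585.50 m.
ΔN = −sin φ cos λ·ΔX − sin φ sin λ·ΔY + cos φ·ΔZ = −(0.094074)(0.985949)(-154.9) − (0.094074)(0.167044)(567.6) + (0.995565)(-253.2) = -246.63 m.
Horizontal magnitude = √(ΔE² + ΔN²) = √(585.50² + (-246.63)²) = 635.32 m.

635.3 m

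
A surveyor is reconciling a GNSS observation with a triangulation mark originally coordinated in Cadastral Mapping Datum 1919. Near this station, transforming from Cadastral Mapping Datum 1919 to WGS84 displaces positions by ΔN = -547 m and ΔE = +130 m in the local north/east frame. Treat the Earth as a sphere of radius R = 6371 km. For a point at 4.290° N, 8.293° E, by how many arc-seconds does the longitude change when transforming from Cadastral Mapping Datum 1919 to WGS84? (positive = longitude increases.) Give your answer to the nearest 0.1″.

Δλ = 4.2″

At latitude 4.290°, cos φ = 0.997198.
One radian of longitude at latitude φ spans R cos φ, so Δλ = ΔE / (R cos φ) = 130.0 / (6371000 × 0.997198) = 2.0462e-05 rad = 4.221″.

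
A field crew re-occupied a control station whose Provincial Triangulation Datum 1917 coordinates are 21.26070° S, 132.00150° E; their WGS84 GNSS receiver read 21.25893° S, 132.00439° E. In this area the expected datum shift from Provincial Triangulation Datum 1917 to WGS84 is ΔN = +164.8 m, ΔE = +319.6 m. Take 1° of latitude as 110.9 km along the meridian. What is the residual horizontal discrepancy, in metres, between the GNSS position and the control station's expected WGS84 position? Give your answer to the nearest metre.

38 m

Observed coordinate differences: Δφ = +0.00177°, Δλ = +0.00289°.
Converting to metres (1° lat = 110900 m, cos φ = 0.931940): observed ΔN = 196.3 m, observed ΔE = 298.7 m.
Subtracting the expected shift leaves a residual of 196.3 − (164.8) = 31.5 m north and 298.7 − (319.6) = -20.9 m east.
Residual distance = √(31.5² + (-20.9)²) = 37.8 m.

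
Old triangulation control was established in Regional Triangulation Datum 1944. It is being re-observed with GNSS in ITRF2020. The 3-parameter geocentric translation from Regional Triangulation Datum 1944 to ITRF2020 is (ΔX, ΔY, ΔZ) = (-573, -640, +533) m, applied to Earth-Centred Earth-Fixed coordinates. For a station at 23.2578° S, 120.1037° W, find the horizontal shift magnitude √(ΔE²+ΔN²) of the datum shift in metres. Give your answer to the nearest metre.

840 m

The local east axis at (φ, λ) is (−sin λ, cos λ, 0), so ΔE = −sin(-120.1037°)·(-573) + cos(-120.1037°)·(-640) = -174.71 m.
The local north axis is (−sin φ cos λ, −sin φ sin λ, cos φ), giving ΔN = 113.484 + 218.630 + 489.687 = 821.80 m.
Horizontal magnitude = √(ΔE² + ΔN²) = √((-174.71)² + 821.80²) = 840.17 m.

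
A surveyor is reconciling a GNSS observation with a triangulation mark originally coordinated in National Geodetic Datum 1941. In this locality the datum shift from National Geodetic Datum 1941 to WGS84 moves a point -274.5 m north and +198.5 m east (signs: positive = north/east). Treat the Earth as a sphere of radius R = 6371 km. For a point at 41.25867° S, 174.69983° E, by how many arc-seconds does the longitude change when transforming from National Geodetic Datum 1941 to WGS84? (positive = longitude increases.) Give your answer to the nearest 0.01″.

Δλ = 8.55″

At latitude -41.25867°, cos φ = 0.751740.
One radian of longitude at latitude φ spans R cos φ, so Δλ = ΔE / (R cos φ) = 198.5 / (6371000 × 0.751740) = 4.1446e-05 rad = 8.549″.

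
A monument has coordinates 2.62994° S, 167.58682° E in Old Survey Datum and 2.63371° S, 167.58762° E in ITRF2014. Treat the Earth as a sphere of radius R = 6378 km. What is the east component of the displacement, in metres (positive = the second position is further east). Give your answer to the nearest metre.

Δφ = -2.63371° − -2.62994° = -0.00377°; Δλ = 167.58762° − 167.58682° = +0.00080°.
1° along a meridian = πR/180 = 111317 m.
ΔN = Δφ × 111317 = -419.7 m; ΔE = Δλ × 111317 × cos(-2.62994°) = +0.00080 × 111317 × 0.998947 = 89.0 m.

ΔE = 89 m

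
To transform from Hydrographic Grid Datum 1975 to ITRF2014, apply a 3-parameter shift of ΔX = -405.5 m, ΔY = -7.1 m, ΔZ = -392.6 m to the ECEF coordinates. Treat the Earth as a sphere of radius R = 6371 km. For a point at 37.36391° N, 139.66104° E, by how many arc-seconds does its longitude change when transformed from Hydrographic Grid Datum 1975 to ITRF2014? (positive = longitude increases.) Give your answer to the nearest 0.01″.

Δλ = 10.91″

sin φ = 0.606875, cos φ = 0.794797, sin λ = 0.647308, cos λ = -0.762228.
East component: ΔE = −sin λ·ΔX + cos λ·ΔY = −(0.647308)(-405.5) + (-0.762228)(-7.1) = 267.90 m.
1° of latitude spans πR/180 = 111195 m; at latitude φ, 1° of longitude spans that × cos φ = 88377.4 m, so Δλ = 267.90 / 88377.4 × 3600 = 10.913″.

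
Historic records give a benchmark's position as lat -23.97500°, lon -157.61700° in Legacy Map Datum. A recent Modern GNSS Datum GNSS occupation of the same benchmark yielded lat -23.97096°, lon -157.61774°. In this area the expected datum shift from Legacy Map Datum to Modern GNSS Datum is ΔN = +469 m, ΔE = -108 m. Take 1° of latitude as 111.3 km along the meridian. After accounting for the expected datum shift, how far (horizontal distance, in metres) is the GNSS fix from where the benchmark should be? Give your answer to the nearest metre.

38 m

Observed coordinate differences: Δφ = +0.00404°, Δλ = -0.00074°.
Converting to metres (1° lat = 111300 m, cos φ = 0.913723): observed ΔN = 449.7 m, observed ΔE = -75.3 m.
Subtracting the expected shift leaves a residual of 449.7 − (469) = -19.3 m north and -75.3 − (-108) = 32.7 m east.
Residual distance = √((-19.3)² + 32.7²) = 38.0 m.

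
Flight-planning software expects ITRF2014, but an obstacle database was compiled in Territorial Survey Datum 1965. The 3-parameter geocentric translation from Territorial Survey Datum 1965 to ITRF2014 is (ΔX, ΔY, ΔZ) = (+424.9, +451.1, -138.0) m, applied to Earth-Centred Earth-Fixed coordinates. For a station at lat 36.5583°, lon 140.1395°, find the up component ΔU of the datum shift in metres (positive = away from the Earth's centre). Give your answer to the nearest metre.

ΔU = -112 m

At φ = 36.5583°, λ = 140.1395°: sin φ = 0.595640, cos φ = 0.803251, sin λ = 0.640921, cos λ = -0.767607.
ΔU = cos φ cos λ·ΔX + cos φ sin λ·ΔY + sin φ·ΔZ = (0.803251)(-0.767607)(424.9) + (0.803251)(0.640921)(451.1) + (0.595640)(-138.0) = -111.95 m.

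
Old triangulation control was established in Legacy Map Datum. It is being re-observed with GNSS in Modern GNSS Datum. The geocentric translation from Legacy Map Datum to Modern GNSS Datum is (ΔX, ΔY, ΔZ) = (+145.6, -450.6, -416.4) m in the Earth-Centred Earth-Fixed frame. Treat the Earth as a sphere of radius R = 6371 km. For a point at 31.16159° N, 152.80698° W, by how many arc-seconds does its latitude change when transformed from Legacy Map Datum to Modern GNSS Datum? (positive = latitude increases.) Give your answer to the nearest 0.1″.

sin φ = 0.517453, cos φ = 0.855711, sin λ = -0.456990, cos λ = -0.889472.
North component: ΔN = −sin φ cos λ·ΔX − sin φ sin λ·ΔY + cos φ·ΔZ = −(0.517453)(-0.889472)(145.6) − (0.517453)(-0.456990)(-450.6) + (0.855711)(-416.4) = -395.86 m.
1° of latitude spans πR/180 = 111195 m, so Δφ = -395.86 / 111195 × 3600 = -12.816″.

Δφ = -12.8″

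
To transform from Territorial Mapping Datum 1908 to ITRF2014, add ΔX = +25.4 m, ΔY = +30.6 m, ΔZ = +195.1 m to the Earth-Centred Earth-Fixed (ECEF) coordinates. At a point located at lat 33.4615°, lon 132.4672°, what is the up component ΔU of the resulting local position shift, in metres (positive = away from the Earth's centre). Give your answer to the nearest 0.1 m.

The local up (radial) axis is (cos φ cos λ, cos φ sin λ, sin φ), giving ΔU = -14.307 + 18.831 + 107.574 = 112.10 m.

ΔU = 112.1 m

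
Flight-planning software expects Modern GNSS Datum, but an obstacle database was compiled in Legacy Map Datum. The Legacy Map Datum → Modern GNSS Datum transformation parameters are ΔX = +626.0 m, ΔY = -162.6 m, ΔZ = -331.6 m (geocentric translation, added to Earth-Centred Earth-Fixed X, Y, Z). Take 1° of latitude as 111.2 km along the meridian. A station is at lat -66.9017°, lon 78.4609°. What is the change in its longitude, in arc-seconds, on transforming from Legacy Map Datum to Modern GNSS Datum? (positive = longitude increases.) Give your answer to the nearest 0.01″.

Δλ = -53.30″

sin φ = -0.919833, cos φ = 0.392310, sin λ = 0.979788, cos λ = 0.200037.
East component: ΔE = −sin λ·ΔX + cos λ·ΔY = −(0.979788)(626.0) + (0.200037)(-162.6) = -645.87 m.
1° of latitude spans 111200 m; at latitude φ, 1° of longitude spans that × cos φ = 43624.9 m, so Δλ = -645.87 / 43624.9 × 3600 = -53.299″.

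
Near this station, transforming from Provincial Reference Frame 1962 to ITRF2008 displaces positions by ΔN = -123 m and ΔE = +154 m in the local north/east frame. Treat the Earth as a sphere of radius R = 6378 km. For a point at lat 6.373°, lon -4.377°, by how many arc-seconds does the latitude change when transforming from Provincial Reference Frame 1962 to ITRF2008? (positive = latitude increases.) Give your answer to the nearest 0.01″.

On a sphere of radius R, 1 rad of latitude = R, so Δφ = ΔN / R = -123.0 / 6378000 = -1.9285e-05 rad = -3.978″.

Δφ = -3.98″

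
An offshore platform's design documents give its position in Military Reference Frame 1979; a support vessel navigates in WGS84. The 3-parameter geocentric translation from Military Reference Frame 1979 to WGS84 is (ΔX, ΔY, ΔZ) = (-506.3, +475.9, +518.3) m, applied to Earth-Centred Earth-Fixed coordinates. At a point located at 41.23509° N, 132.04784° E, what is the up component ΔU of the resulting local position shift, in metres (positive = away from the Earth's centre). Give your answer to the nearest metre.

ΔU = 862 m

The local up (radial) axis is (cos φ cos λ, cos φ sin λ, sin φ), giving ΔU = 255.003 + 265.758 + 341.638 = 862.40 m.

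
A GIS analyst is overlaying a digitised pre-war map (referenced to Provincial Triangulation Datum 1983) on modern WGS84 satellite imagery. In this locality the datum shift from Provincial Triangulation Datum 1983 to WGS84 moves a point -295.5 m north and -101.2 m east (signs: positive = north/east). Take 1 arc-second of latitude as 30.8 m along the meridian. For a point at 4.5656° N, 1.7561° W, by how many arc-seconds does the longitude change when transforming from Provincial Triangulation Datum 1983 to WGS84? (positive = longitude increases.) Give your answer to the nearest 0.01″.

Δλ = -3.30″

At latitude 4.5656°, cos φ = 0.996827.
1″ of longitude at this latitude = 30.80 × cos φ = 30.7023 m, so Δλ = -101.2 / 30.7023 = -3.296″.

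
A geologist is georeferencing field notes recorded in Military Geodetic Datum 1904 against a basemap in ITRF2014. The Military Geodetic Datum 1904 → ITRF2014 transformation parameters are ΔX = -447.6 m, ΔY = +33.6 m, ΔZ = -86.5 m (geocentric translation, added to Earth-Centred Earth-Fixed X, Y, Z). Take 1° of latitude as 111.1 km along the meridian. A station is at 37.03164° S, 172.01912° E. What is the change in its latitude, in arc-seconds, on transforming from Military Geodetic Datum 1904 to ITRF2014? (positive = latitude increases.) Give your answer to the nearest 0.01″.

sin φ = -0.602256, cos φ = 0.798303, sin λ = 0.138843, cos λ = -0.990314.
North component: ΔN = −sin φ cos λ·ΔX − sin φ sin λ·ΔY + cos φ·ΔZ = −(-0.602256)(-0.990314)(-447.6) − (-0.602256)(0.138843)(33.6) + (0.798303)(-86.5) = 200.72 m.
1° of latitude spans 111100 m, so Δφ = 200.72 / 111100 × 3600 = 6.504″.

Δφ = 6.50″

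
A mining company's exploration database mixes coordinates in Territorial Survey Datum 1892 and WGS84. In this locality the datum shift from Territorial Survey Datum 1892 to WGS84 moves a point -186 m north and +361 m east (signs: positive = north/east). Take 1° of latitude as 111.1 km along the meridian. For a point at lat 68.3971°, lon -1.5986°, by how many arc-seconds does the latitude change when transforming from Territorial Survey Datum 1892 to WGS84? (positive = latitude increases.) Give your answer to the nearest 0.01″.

Δφ = -6.03″

1° of latitude = 111.1 km, so Δφ = -186.0 / 111100 = -0.0016742° = -6.027″.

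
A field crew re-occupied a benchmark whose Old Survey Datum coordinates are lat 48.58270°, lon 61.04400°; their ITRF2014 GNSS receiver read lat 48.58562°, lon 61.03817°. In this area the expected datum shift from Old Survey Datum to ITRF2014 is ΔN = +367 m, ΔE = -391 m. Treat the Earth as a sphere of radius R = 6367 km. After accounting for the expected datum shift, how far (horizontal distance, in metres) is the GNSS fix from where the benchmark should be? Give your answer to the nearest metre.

57 m

Observed coordinate differences: Δφ = +0.00292°, Δλ = -0.00583°.
Converting to metres (1° lat = 111125 m, cos φ = 0.661538): observed ΔN = 324.5 m, observed ΔE = -428.6 m.
Subtracting the expected shift leaves a residual of 324.5 − (367) = -42.5 m north and -428.6 − (-391) = -37.6 m east.
Residual distance = √((-42.5)² + (-37.6)²) = 56.7 m.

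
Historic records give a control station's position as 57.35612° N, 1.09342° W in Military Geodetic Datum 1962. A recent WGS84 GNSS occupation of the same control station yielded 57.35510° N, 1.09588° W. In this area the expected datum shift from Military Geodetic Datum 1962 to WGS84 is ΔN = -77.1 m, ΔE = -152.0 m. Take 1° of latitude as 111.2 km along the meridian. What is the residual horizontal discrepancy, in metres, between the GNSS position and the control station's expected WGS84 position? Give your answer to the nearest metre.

Observed coordinate differences: Δφ = -0.00102°, Δλ = -0.00246°.
Converting to metres (1° lat = 111200 m, cos φ = 0.539416): observed ΔN = -113.4 m, observed ΔE = -147.6 m.
Subtracting the expected shift leaves a residual of -113.4 − (-77.1) = -36.3 m north and -147.6 − (-152.0) = 4.4 m east.
Residual distance = √((-36.3)² + 4.4²) = 36.6 m.

37 m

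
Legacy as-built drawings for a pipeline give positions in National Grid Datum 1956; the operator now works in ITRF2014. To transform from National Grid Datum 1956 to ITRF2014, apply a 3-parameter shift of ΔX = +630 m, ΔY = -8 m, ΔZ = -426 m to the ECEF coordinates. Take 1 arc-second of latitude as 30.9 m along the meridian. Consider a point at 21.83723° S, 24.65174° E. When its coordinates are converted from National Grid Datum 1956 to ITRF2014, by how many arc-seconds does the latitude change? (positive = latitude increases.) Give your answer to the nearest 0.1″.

Δφ = -5.9″

sin φ = -0.371971, cos φ = 0.928244, sin λ = 0.417102, cos λ = 0.908860.
North component: ΔN = −sin φ cos λ·ΔX − sin φ sin λ·ΔY + cos φ·ΔZ = −(-0.371971)(0.908860)(630) − (-0.371971)(0.417102)(-8) + (0.928244)(-426) = -183.69 m.
1° of latitude spans 3600 × 30.90 = 111240 m, so Δφ = -183.69 / 111240 × 3600 = -5.945″.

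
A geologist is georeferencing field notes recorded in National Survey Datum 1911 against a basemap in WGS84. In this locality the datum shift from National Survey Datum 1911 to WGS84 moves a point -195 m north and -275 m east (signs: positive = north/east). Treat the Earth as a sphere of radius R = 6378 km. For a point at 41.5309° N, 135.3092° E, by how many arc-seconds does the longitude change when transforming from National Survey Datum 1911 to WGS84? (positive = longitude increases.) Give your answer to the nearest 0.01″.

Δλ = -11.88″

At latitude 41.5309°, cos φ = 0.748598.
One radian of longitude at latitude φ spans R cos φ, so Δλ = ΔE / (R cos φ) = -275.0 / (6378000 × 0.748598) = -5.7597e-05 rad = -11.880″.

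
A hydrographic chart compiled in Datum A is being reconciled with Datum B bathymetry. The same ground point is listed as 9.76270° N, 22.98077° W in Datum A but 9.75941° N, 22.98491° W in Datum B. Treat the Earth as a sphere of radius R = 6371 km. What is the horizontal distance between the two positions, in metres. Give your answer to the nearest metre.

583 m

Δφ = 9.75941° − 9.76270° = -0.00329°; Δλ = -22.98491° − -22.98077° = -0.00414°.
1° along a meridian = πR/180 = 111195 m.
ΔN = Δφ × 111195 = -365.8 m; ΔE = Δλ × 111195 × cos(9.76270°) = -0.00414 × 111195 × 0.985518 = -453.7 m.
Distance = √(ΔE² + ΔN²) = √((-453.7)² + (-365.8)²) = 582.8 m.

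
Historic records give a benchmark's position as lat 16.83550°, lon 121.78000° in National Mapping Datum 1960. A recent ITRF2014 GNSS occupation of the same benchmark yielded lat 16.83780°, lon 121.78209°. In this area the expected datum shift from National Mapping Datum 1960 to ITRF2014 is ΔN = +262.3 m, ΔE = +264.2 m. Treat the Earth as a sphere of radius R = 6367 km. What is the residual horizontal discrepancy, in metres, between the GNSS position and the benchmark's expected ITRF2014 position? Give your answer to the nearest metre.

Observed coordinate differences: Δφ = +0.00230°, Δλ = +0.00209°.
Converting to metres (1° lat = 111125 m, cos φ = 0.957140): observed ΔN = 255.6 m, observed ΔE = 222.3 m.
Subtracting the expected shift leaves a residual of 255.6 − (262.3) = -6.7 m north and 222.3 − (264.2) = -41.9 m east.
Residual distance = √((-6.7)² + (-41.9)²) = 42.4 m.

42 m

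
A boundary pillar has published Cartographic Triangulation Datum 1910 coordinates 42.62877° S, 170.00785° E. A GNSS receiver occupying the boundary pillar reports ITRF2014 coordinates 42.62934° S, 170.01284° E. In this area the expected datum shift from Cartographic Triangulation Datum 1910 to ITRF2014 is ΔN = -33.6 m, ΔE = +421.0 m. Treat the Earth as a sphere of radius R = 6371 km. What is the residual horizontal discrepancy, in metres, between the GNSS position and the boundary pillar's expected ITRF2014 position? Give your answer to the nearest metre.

32 m

Observed coordinate differences: Δφ = -0.00057°, Δλ = +0.00499°.
Converting to metres (1° lat = 111195 m, cos φ = 0.735757): observed ΔN = -63.4 m, observed ΔE = 408.2 m.
Subtracting the expected shift leaves a residual of -63.4 − (-33.6) = -29.8 m north and 408.2 − (421.0) = -12.8 m east.
Residual distance = √((-29.8)² + (-12.8)²) = 32.4 m.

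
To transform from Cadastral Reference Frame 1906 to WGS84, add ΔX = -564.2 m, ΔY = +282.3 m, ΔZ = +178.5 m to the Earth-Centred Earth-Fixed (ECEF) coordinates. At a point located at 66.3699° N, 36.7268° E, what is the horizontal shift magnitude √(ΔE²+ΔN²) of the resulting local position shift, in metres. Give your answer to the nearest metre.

654 m

The local east axis at (φ, λ) is (−sin λ, cos λ, 0), so ΔE = −sin(36.7268°)·(-564.2) + cos(36.7268°)·282.3 = 563.65 m.
The local north axis is (−sin φ cos λ, −sin φ sin λ, cos φ), giving ΔN = 414.288 − 154.661 + 71.548 = 331.18 m.
Horizontal magnitude = √(ΔE² + ΔN²) = √(563.65² + 331.18²) = 653.75 m.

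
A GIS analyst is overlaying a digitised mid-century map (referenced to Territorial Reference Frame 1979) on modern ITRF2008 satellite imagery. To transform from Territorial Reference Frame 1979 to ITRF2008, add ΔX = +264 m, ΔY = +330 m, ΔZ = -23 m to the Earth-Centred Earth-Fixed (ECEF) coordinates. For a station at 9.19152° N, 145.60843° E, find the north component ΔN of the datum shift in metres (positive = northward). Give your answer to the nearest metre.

ΔN = -18 m

At φ = 9.19152°, λ = 145.60843°: sin φ = 0.159735, cos φ = 0.987160, sin λ = 0.564846, cos λ = -0.825197.
ΔN = −sin φ cos λ·ΔX − sin φ sin λ·ΔY + cos φ·ΔZ = −(0.159735)(-0.825197)(264) − (0.159735)(0.564846)(330) + (0.987160)(-23) = -17.68 m.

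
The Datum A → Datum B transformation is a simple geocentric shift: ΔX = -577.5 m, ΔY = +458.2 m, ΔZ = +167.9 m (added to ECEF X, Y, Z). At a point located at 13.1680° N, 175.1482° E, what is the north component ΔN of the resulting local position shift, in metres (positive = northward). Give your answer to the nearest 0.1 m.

ΔN = 23.6 m

The local north axis is (−sin φ cos λ, −sin φ sin λ, cos φ), giving ΔN = -131.087 − 8.828 + 163.485 = 23.57 m.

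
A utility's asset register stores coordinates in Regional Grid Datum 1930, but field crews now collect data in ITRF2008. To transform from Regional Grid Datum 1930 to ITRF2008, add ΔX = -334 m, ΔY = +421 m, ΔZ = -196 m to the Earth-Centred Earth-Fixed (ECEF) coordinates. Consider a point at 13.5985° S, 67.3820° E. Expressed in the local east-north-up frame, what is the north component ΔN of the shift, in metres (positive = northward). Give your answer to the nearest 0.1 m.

At φ = -13.5985°, λ = 67.3820°: sin φ = -0.235117, cos φ = 0.971967, sin λ = 0.923089, cos λ = 0.384585.
ΔN = −sin φ cos λ·ΔX − sin φ sin λ·ΔY + cos φ·ΔZ = −(-0.235117)(0.384585)(-334) − (-0.235117)(0.923089)(421) + (0.971967)(-196) = -129.34 m.

ΔN = -129.3 m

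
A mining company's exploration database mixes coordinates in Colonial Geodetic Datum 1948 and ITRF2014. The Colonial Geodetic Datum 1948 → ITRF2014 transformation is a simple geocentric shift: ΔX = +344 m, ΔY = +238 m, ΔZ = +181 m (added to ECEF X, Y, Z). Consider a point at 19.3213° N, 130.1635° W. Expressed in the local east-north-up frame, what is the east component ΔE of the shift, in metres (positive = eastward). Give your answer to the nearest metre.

The local east axis at (φ, λ) is (−sin λ, cos λ, 0), so ΔE = −sin(-130.1635°)·344 + cos(-130.1635°)·238 = 109.38 m.

ΔE = 109 m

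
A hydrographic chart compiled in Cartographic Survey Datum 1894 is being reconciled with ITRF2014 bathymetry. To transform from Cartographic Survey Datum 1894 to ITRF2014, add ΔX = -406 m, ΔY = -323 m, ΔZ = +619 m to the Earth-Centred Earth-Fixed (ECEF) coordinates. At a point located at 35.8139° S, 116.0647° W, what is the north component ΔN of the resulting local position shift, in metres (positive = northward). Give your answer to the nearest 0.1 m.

ΔN = 776.1 m

The local north axis is (−sin φ cos λ, −sin φ sin λ, cos φ), giving ΔN = 104.386 + 169.783 + 501.961 = 776.13 m.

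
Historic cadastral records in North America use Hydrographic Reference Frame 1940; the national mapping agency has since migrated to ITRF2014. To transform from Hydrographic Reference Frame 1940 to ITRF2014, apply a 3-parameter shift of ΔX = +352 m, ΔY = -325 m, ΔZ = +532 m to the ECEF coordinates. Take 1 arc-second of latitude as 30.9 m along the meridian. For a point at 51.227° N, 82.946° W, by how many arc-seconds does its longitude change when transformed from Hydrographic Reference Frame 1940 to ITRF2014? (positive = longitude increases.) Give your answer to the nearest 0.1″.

Δλ = 16.0″

sin φ = 0.779633, cos φ = 0.626236, sin λ = -0.992431, cos λ = 0.122805.
East component: ΔE = −sin λ·ΔX + cos λ·ΔY = −(-0.992431)(352) + (0.122805)(-325) = 309.42 m.
1° of latitude spans 3600 × 30.90 = 111240 m; at latitude φ, 1° of longitude spans that × cos φ = 69662.5 m, so Δλ = 309.42 / 69662.5 × 3600 = 15.990″.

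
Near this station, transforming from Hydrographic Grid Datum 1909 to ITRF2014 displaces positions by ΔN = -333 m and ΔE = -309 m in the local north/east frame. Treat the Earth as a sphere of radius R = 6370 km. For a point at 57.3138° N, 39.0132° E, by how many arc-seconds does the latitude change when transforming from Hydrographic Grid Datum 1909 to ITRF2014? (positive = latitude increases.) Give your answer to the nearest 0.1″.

On a sphere of radius R, 1 rad of latitude = R, so Δφ = ΔN / R = -333.0 / 6370000 = -5.2276e-05 rad = -10.783″.

Δφ = -10.8″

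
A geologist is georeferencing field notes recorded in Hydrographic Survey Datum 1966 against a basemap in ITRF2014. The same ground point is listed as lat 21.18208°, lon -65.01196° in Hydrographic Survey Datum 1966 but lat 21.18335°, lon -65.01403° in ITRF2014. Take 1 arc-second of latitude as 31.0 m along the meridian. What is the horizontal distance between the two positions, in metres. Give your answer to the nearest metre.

Δφ = 21.18335° − 21.18208° = +0.00127°; Δλ = -65.01403° − -65.01196° = -0.00207°.
1° of latitude = 3600 × 31.00 = 111600 m.
ΔN = Δφ × 111600 = 141.7 m; ΔE = Δλ × 111600 × cos(21.18208°) = -0.00207 × 111600 × 0.932437 = -215.4 m.
Distance = √(ΔE² + ΔN²) = √((-215.4)² + 141.7²) = 257.9 m.

258 m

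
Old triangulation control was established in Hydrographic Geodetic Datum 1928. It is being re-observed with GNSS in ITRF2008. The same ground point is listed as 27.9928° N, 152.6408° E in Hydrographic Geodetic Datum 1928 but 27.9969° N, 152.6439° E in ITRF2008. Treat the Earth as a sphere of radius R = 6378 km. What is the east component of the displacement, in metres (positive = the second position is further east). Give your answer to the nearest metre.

ΔE = 305 m

Δφ = 27.9969° − 27.9928° = +0.0041°; Δλ = 152.6439° − 152.6408° = +0.0031°.
1° along a meridian = πR/180 = 111317 m.
ΔN = Δφ × 111317 = 456.4 m; ΔE = Δλ × 111317 × cos(27.9928°) = +0.0031 × 111317 × 0.883007 = 304.7 m.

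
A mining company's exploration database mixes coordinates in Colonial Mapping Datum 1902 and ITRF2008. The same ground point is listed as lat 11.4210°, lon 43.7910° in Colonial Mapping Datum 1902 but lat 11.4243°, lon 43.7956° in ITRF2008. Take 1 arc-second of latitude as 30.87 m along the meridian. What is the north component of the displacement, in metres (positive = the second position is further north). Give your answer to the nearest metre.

Δφ = 11.4243° − 11.4210° = +0.0033°; Δλ = 43.7956° − 43.7910° = +0.0046°.
1° of latitude = 3600 × 30.87 = 111132 m.
ΔN = Δφ × 111132 = 366.7 m; ΔE = Δλ × 111132 × cos(11.4210°) = +0.0046 × 111132 × 0.980199 = 501.1 m.

ΔN = 367 m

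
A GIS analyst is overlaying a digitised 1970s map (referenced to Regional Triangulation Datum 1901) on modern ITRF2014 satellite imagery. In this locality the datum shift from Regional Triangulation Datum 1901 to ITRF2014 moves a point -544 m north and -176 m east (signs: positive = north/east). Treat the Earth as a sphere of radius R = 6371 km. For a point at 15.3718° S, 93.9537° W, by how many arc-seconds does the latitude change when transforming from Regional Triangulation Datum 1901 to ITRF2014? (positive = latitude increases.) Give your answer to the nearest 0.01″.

Δφ = -17.61″

On a sphere of radius R, 1 rad of latitude = R, so Δφ = ΔN / R = -544.0 / 6371000 = -8.5387e-05 rad = -17.612″.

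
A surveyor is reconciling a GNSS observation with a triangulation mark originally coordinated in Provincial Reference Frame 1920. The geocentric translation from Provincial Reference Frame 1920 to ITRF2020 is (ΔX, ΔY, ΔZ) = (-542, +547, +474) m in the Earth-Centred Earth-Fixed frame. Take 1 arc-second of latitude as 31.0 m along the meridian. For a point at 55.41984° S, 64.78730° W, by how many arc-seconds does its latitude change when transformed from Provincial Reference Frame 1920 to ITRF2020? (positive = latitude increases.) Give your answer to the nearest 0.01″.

Δφ = -10.60″

sin φ = -0.823333, cos φ = 0.567559, sin λ = -0.904733, cos λ = 0.425980.
North component: ΔN = −sin φ cos λ·ΔX − sin φ sin λ·ΔY + cos φ·ΔZ = −(-0.823333)(0.425980)(-542) − (-0.823333)(-0.904733)(547) + (0.567559)(474) = -328.53 m.
1° of latitude spans 3600 × 31.00 = 111600 m, so Δφ = -328.53 / 111600 × 3600 = -10.598″.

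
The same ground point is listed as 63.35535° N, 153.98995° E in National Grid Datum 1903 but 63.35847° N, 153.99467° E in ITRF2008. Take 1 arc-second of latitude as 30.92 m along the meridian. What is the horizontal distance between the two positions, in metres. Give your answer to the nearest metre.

420 m

Δφ = 63.35847° − 63.35535° = +0.00312°; Δλ = 153.99467° − 153.98995° = +0.00472°.
1° of latitude = 3600 × 30.92 = 111312 m.
ΔN = Δφ × 111312 = 347.3 m; ΔE = Δλ × 111312 × cos(63.35535°) = +0.00472 × 111312 × 0.448456 = 235.6 m.
Distance = √(ΔE² + ΔN²) = √(235.6² + 347.3²) = 419.7 m.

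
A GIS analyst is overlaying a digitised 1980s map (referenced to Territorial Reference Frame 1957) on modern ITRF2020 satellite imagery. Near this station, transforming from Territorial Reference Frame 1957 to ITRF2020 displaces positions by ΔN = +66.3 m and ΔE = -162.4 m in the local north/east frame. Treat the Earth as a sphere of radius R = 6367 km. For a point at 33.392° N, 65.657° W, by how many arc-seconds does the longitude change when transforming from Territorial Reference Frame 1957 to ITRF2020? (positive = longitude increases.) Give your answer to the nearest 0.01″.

At latitude 33.392°, cos φ = 0.834925.
One radian of longitude at latitude φ spans R cos φ, so Δλ = ΔE / (R cos φ) = -162.4 / (6367000 × 0.834925) = -3.0549e-05 rad = -6.301″.

Δλ = -6.30″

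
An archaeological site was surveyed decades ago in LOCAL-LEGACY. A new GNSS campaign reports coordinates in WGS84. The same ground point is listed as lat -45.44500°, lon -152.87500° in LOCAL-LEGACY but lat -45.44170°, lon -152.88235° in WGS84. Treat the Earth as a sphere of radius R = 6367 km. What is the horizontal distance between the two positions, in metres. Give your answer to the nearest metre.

Δφ = -45.44170° − -45.44500° = +0.00330°; Δλ = -152.88235° − -152.87500° = -0.00735°.
1° along a meridian = πR/180 = 111125 m.
ΔN = Δφ × 111125 = 366.7 m; ΔE = Δλ × 111125 × cos(-45.44500°) = -0.00735 × 111125 × 0.701594 = -573.0 m.
Distance = √(ΔE² + ΔN²) = √((-573.0)² + 366.7²) = 680.3 m.

680 m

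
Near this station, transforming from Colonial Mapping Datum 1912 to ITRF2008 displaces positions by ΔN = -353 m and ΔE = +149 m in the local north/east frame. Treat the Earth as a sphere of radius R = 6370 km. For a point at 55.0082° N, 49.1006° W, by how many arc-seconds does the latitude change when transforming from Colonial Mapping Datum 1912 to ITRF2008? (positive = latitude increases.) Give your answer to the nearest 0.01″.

On a sphere of radius R, 1 rad of latitude = R, so Δφ = ΔN / R = -353.0 / 6370000 = -5.5416e-05 rad = -11.430″.

Δφ = -11.43″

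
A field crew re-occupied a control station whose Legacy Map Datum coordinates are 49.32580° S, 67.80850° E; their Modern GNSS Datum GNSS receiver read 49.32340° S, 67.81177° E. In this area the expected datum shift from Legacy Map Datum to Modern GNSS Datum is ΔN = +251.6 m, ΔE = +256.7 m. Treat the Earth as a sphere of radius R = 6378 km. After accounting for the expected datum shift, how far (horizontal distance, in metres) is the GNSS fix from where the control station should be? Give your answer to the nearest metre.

Observed coordinate differences: Δφ = +0.00240°, Δλ = +0.00327°.
Converting to metres (1° lat = 111317 m, cos φ = 0.651757): observed ΔN = 267.2 m, observed ΔE = 237.2 m.
Subtracting the expected shift leaves a residual of 267.2 − (251.6) = 15.6 m north and 237.2 − (256.7) = -19.5 m east.
Residual distance = √(15.6² + (-19.5)²) = 24.9 m.

25 m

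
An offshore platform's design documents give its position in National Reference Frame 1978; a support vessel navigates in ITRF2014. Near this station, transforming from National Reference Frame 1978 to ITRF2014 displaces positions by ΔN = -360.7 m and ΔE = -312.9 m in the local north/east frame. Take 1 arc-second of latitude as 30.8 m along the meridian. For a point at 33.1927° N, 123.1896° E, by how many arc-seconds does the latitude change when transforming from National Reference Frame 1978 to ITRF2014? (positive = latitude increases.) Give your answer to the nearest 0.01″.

Δφ = -11.71″

1″ of latitude = 30.80 m, so Δφ = -360.7 / 30.80 = -11.711″.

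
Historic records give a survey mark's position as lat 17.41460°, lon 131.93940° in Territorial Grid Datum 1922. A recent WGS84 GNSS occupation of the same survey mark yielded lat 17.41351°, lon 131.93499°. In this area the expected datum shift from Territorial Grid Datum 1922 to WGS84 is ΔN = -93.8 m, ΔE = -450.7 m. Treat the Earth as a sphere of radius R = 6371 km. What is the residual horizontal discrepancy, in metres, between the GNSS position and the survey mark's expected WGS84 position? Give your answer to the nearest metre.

Observed coordinate differences: Δφ = -0.00109°, Δλ = -0.00441°.
Converting to metres (1° lat = 111195 m, cos φ = 0.954164): observed ΔN = -121.2 m, observed ΔE = -467.9 m.
Subtracting the expected shift leaves a residual of -121.2 − (-93.8) = -27.4 m north and -467.9 − (-450.7) = -17.2 m east.
Residual distance = √((-27.4)² + (-17.2)²) = 32.3 m.

32 m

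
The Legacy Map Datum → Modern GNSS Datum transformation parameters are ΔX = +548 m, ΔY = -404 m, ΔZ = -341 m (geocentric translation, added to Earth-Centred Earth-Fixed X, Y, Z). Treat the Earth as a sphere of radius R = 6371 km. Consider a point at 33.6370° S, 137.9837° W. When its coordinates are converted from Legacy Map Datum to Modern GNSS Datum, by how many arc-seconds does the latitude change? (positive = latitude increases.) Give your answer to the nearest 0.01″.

Δφ = -11.64″

sin φ = -0.553929, cos φ = 0.832564, sin λ = -0.669342, cos λ = -0.742954.
North component: ΔN = −sin φ cos λ·ΔX − sin φ sin λ·ΔY + cos φ·ΔZ = −(-0.553929)(-0.742954)(548) − (-0.553929)(-0.669342)(-404) + (0.832564)(-341) = -359.64 m.
1° of latitude spans πR/180 = 111195 m, so Δφ = -359.64 / 111195 × 3600 = -11.644″.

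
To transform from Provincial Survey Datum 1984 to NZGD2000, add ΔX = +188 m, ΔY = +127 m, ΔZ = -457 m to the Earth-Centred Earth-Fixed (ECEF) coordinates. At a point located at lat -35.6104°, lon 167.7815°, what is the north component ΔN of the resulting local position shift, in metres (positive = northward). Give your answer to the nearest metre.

ΔN = -463 m

The local north axis is (−sin φ cos λ, −sin φ sin λ, cos φ), giving ΔN = -106.987 + 15.650 − 371.539 = -462.88 m.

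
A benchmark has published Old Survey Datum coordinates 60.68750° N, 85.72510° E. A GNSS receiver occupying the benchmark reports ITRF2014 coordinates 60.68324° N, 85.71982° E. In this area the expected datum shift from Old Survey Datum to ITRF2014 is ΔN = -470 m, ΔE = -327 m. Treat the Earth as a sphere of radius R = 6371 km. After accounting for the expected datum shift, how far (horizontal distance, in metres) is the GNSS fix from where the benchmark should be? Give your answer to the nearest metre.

Observed coordinate differences: Δφ = -0.00426°, Δλ = -0.00528°.
Converting to metres (1° lat = 111195 m, cos φ = 0.489573): observed ΔN = -473.7 m, observed ΔE = -287.4 m.
Subtracting the expected shift leaves a residual of -473.7 − (-470) = -3.7 m north and -287.4 − (-327) = 39.6 m east.
Residual distance = √((-3.7)² + 39.6²) = 39.7 m.

40 m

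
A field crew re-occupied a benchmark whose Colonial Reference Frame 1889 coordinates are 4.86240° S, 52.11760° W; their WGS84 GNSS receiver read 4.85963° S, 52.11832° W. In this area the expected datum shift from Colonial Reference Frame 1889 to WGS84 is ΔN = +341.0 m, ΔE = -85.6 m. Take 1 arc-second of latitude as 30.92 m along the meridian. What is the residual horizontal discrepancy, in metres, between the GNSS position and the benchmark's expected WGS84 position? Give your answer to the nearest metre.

33 m

Observed coordinate differences: Δφ = +0.00277°, Δλ = -0.00072°.
Converting to metres (1° lat = 111312 m, cos φ = 0.996401): observed ΔN = 308.3 m, observed ΔE = -79.9 m.
Subtracting the expected shift leaves a residual of 308.3 − (341.0) = -32.7 m north and -79.9 − (-85.6) = 5.7 m east.
Residual distance = √((-32.7)² + 5.7²) = 33.2 m.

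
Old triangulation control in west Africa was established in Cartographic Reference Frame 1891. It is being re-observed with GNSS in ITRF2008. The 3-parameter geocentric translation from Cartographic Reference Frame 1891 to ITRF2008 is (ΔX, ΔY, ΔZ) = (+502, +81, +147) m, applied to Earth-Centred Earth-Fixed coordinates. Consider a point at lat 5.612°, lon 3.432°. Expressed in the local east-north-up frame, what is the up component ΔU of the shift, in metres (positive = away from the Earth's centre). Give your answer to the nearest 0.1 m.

ΔU = 517.9 m

The local up (radial) axis is (cos φ cos λ, cos φ sin λ, sin φ), giving ΔU = 498.698 + 4.826 + 14.375 = 517.90 m.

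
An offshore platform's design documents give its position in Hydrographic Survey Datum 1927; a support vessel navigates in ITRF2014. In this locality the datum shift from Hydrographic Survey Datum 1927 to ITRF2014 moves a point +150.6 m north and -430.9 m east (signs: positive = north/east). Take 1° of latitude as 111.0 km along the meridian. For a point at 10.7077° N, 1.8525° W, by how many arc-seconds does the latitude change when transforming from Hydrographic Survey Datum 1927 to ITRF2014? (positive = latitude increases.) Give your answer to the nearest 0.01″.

Δφ = 4.88″

1° of latitude = 111.0 km, so Δφ = 150.6 / 111000 = 0.0013568° = 4.884″.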